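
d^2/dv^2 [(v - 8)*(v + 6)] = 2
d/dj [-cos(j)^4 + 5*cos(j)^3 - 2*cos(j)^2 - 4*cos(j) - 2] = (4*cos(j)^3 - 15*cos(j)^2 + 4*cos(j) + 4)*sin(j)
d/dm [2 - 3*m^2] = -6*m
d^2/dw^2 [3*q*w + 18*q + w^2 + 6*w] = 2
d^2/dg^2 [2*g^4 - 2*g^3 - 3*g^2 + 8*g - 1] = 24*g^2 - 12*g - 6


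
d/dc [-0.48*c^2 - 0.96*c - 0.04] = -0.96*c - 0.96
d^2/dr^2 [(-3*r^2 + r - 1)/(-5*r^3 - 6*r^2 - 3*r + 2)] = 6*(25*r^6 - 25*r^5 - 25*r^4 + 125*r^3 + 67*r^2 + 16*r + 9)/(125*r^9 + 450*r^8 + 765*r^7 + 606*r^6 + 99*r^5 - 234*r^4 - 129*r^3 + 18*r^2 + 36*r - 8)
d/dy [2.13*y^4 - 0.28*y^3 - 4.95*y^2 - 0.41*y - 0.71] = 8.52*y^3 - 0.84*y^2 - 9.9*y - 0.41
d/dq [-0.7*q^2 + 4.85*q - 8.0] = 4.85 - 1.4*q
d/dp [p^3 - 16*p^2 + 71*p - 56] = 3*p^2 - 32*p + 71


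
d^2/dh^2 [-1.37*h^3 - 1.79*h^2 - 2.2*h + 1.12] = -8.22*h - 3.58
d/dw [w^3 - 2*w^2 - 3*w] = 3*w^2 - 4*w - 3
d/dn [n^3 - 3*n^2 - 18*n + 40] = 3*n^2 - 6*n - 18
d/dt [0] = 0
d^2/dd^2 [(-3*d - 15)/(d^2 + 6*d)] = 6*(d*(d + 6)*(3*d + 11) - 4*(d + 3)^2*(d + 5))/(d^3*(d + 6)^3)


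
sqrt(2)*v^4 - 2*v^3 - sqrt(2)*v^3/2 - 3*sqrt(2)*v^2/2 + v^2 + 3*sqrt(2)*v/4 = v*(v - 1/2)*(v - 3*sqrt(2)/2)*(sqrt(2)*v + 1)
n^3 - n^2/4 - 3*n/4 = n*(n - 1)*(n + 3/4)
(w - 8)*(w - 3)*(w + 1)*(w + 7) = w^4 - 3*w^3 - 57*w^2 + 115*w + 168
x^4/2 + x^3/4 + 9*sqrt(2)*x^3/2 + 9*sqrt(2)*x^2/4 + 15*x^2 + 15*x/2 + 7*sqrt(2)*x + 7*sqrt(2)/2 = (x/2 + sqrt(2)/2)*(x + 1/2)*(x + sqrt(2))*(x + 7*sqrt(2))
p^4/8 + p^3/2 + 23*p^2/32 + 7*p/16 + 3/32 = (p/4 + 1/4)*(p/2 + 1/4)*(p + 1)*(p + 3/2)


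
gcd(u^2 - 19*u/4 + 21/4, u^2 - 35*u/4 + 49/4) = u - 7/4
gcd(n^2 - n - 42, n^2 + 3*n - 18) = n + 6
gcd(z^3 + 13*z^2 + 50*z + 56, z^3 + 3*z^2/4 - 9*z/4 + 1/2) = z + 2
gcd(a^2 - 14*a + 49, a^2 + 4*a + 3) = 1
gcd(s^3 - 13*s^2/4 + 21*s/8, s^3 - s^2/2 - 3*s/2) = s^2 - 3*s/2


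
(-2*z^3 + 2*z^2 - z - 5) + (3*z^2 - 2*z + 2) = -2*z^3 + 5*z^2 - 3*z - 3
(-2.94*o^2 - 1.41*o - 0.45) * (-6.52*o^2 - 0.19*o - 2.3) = 19.1688*o^4 + 9.7518*o^3 + 9.9639*o^2 + 3.3285*o + 1.035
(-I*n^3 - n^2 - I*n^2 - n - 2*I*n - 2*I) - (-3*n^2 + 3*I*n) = -I*n^3 + 2*n^2 - I*n^2 - n - 5*I*n - 2*I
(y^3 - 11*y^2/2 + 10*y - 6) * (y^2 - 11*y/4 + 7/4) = y^5 - 33*y^4/4 + 215*y^3/8 - 345*y^2/8 + 34*y - 21/2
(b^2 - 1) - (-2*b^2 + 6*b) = 3*b^2 - 6*b - 1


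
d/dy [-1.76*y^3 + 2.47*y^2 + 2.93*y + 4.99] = -5.28*y^2 + 4.94*y + 2.93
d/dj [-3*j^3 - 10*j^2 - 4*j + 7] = -9*j^2 - 20*j - 4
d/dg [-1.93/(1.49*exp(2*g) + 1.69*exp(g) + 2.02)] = (5.7514*exp(g) + 3.2617)*exp(g)/(1.49*exp(2*g) + 1.69*exp(g) + 2.02)^2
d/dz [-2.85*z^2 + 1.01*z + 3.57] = 1.01 - 5.7*z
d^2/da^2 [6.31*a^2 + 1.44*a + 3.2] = 12.6200000000000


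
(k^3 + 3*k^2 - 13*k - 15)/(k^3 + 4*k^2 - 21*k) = (k^2 + 6*k + 5)/(k*(k + 7))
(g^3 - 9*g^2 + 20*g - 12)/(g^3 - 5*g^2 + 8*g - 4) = (g - 6)/(g - 2)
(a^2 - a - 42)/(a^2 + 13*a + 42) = (a - 7)/(a + 7)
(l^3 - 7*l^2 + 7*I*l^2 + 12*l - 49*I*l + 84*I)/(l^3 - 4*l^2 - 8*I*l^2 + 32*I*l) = (l^2 + l*(-3 + 7*I) - 21*I)/(l*(l - 8*I))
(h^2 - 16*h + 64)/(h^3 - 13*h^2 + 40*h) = (h - 8)/(h*(h - 5))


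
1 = 1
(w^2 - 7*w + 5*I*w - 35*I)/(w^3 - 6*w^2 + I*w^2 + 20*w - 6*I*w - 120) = (w - 7)/(w^2 + w*(-6 - 4*I) + 24*I)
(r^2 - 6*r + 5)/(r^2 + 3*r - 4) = (r - 5)/(r + 4)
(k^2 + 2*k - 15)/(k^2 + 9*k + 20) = (k - 3)/(k + 4)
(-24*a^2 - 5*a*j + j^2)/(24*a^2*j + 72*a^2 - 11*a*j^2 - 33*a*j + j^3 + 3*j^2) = (-3*a - j)/(3*a*j + 9*a - j^2 - 3*j)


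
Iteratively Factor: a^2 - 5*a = (a)*(a - 5)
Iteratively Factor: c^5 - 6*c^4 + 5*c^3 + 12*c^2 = (c - 4)*(c^4 - 2*c^3 - 3*c^2) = (c - 4)*(c + 1)*(c^3 - 3*c^2) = c*(c - 4)*(c + 1)*(c^2 - 3*c) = c*(c - 4)*(c - 3)*(c + 1)*(c)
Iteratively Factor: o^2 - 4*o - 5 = (o + 1)*(o - 5)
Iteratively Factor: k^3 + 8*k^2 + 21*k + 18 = (k + 3)*(k^2 + 5*k + 6) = (k + 3)^2*(k + 2)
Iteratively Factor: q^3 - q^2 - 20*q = (q + 4)*(q^2 - 5*q) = (q - 5)*(q + 4)*(q)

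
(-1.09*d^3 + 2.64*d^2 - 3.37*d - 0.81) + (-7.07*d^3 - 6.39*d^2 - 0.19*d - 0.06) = -8.16*d^3 - 3.75*d^2 - 3.56*d - 0.87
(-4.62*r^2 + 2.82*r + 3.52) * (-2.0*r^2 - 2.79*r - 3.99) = 9.24*r^4 + 7.2498*r^3 + 3.526*r^2 - 21.0726*r - 14.0448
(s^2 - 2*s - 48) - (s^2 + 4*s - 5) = -6*s - 43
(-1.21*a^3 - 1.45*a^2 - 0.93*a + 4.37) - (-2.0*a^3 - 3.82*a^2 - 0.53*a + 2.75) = 0.79*a^3 + 2.37*a^2 - 0.4*a + 1.62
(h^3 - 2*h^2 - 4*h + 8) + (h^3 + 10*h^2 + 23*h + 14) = 2*h^3 + 8*h^2 + 19*h + 22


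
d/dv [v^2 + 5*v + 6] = 2*v + 5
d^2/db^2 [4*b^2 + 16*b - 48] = 8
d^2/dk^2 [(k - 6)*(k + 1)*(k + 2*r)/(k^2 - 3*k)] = 8*(-k^3*r - 3*k^3 - 9*k^2*r + 27*k*r - 27*r)/(k^3*(k^3 - 9*k^2 + 27*k - 27))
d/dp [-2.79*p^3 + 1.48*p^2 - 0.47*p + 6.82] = -8.37*p^2 + 2.96*p - 0.47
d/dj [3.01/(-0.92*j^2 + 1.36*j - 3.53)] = (5.5384*j - 4.0936)/(0.92*j^2 - 1.36*j + 3.53)^2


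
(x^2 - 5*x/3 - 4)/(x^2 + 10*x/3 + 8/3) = (x - 3)/(x + 2)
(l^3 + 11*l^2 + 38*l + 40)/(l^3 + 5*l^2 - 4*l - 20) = (l + 4)/(l - 2)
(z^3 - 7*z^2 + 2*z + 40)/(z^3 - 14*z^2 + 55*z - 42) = (z^3 - 7*z^2 + 2*z + 40)/(z^3 - 14*z^2 + 55*z - 42)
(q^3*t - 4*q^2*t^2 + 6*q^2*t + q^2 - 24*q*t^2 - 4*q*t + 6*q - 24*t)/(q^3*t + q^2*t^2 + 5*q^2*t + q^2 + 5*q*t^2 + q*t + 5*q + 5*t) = (q^2 - 4*q*t + 6*q - 24*t)/(q^2 + q*t + 5*q + 5*t)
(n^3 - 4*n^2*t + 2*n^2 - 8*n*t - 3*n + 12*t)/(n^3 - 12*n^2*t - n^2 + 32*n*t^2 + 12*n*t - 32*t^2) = (-n - 3)/(-n + 8*t)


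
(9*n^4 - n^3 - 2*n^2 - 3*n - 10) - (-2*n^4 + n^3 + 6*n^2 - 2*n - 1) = 11*n^4 - 2*n^3 - 8*n^2 - n - 9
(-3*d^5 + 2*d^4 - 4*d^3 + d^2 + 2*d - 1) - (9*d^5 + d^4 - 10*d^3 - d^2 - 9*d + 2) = -12*d^5 + d^4 + 6*d^3 + 2*d^2 + 11*d - 3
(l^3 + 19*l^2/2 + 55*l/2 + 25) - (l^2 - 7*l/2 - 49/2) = l^3 + 17*l^2/2 + 31*l + 99/2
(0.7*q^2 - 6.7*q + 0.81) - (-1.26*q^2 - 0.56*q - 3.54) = 1.96*q^2 - 6.14*q + 4.35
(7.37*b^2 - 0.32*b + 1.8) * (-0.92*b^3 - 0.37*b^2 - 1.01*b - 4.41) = -6.7804*b^5 - 2.4325*b^4 - 8.9813*b^3 - 32.8445*b^2 - 0.4068*b - 7.938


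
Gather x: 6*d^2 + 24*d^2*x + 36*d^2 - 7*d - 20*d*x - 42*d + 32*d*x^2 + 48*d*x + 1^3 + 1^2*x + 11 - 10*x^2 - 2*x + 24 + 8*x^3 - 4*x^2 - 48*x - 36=42*d^2 - 49*d + 8*x^3 + x^2*(32*d - 14) + x*(24*d^2 + 28*d - 49)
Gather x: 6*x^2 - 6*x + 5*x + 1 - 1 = 6*x^2 - x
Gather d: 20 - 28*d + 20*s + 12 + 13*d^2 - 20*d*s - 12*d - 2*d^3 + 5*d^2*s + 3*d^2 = -2*d^3 + d^2*(5*s + 16) + d*(-20*s - 40) + 20*s + 32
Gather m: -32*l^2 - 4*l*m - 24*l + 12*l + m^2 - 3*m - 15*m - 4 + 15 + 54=-32*l^2 - 12*l + m^2 + m*(-4*l - 18) + 65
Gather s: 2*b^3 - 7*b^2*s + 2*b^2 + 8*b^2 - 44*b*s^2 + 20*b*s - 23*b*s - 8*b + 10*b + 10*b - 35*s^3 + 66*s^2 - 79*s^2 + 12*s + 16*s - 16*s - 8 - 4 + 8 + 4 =2*b^3 + 10*b^2 + 12*b - 35*s^3 + s^2*(-44*b - 13) + s*(-7*b^2 - 3*b + 12)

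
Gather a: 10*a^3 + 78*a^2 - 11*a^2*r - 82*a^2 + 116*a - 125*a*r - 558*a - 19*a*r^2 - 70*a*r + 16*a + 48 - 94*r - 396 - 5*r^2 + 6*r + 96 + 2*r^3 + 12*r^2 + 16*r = 10*a^3 + a^2*(-11*r - 4) + a*(-19*r^2 - 195*r - 426) + 2*r^3 + 7*r^2 - 72*r - 252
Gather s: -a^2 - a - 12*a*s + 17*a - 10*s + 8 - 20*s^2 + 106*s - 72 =-a^2 + 16*a - 20*s^2 + s*(96 - 12*a) - 64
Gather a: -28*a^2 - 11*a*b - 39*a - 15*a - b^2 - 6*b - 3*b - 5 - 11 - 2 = -28*a^2 + a*(-11*b - 54) - b^2 - 9*b - 18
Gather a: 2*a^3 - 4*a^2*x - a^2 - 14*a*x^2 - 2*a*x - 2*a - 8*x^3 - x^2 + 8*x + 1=2*a^3 + a^2*(-4*x - 1) + a*(-14*x^2 - 2*x - 2) - 8*x^3 - x^2 + 8*x + 1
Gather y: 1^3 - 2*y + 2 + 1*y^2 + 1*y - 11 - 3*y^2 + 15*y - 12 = -2*y^2 + 14*y - 20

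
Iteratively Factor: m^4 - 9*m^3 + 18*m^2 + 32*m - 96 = (m - 3)*(m^3 - 6*m^2 + 32) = (m - 3)*(m + 2)*(m^2 - 8*m + 16) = (m - 4)*(m - 3)*(m + 2)*(m - 4)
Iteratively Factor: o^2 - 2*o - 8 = (o + 2)*(o - 4)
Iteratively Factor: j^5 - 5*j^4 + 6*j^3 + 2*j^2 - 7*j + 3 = (j - 1)*(j^4 - 4*j^3 + 2*j^2 + 4*j - 3) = (j - 1)*(j + 1)*(j^3 - 5*j^2 + 7*j - 3) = (j - 1)^2*(j + 1)*(j^2 - 4*j + 3) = (j - 3)*(j - 1)^2*(j + 1)*(j - 1)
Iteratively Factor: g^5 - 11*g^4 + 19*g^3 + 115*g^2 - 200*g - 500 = (g - 5)*(g^4 - 6*g^3 - 11*g^2 + 60*g + 100) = (g - 5)*(g + 2)*(g^3 - 8*g^2 + 5*g + 50) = (g - 5)*(g + 2)^2*(g^2 - 10*g + 25) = (g - 5)^2*(g + 2)^2*(g - 5)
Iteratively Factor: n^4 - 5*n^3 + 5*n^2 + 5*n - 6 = (n - 2)*(n^3 - 3*n^2 - n + 3) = (n - 2)*(n - 1)*(n^2 - 2*n - 3) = (n - 2)*(n - 1)*(n + 1)*(n - 3)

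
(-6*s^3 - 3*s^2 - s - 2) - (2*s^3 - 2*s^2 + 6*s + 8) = -8*s^3 - s^2 - 7*s - 10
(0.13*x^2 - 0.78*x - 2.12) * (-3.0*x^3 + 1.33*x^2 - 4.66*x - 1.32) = -0.39*x^5 + 2.5129*x^4 + 4.7168*x^3 + 0.6436*x^2 + 10.9088*x + 2.7984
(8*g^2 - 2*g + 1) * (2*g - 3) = 16*g^3 - 28*g^2 + 8*g - 3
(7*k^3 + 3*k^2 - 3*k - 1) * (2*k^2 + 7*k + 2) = 14*k^5 + 55*k^4 + 29*k^3 - 17*k^2 - 13*k - 2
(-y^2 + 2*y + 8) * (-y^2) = y^4 - 2*y^3 - 8*y^2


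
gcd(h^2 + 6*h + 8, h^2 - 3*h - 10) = h + 2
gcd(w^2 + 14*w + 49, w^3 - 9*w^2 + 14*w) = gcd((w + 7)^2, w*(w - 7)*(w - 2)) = 1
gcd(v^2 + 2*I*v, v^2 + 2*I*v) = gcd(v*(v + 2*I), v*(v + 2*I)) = v^2 + 2*I*v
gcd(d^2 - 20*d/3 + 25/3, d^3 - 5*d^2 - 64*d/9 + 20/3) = 1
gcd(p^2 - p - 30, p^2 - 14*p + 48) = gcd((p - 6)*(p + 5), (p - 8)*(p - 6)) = p - 6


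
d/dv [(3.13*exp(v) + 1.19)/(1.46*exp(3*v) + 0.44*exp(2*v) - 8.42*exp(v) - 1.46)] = (-9.1396*exp(3*v) - 6.5894*exp(2*v) - 1.0472*exp(v) + 5.45)*exp(v)/(2.1316*exp(6*v) + 1.2848*exp(5*v) - 24.3928*exp(4*v) - 11.6728*exp(3*v) + 69.6116*exp(2*v) + 24.5864*exp(v) + 2.1316)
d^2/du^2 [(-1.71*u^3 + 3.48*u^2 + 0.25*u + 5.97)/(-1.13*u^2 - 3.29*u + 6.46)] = (-1.4210854715202e-14*u^4 + 87.22048*u^3 - 416.218266*u^2 + 284.048502*u - 517.478002)/(1.442897*u^6 + 12.603003*u^5 + 11.947377*u^4 - 108.486763*u^3 - 68.300934*u^2 + 411.890892*u - 269.586136)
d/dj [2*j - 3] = 2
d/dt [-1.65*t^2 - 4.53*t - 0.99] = -3.3*t - 4.53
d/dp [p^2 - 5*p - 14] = 2*p - 5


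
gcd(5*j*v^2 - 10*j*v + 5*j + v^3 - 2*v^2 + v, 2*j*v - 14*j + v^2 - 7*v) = 1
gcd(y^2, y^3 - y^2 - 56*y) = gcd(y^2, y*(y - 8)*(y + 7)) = y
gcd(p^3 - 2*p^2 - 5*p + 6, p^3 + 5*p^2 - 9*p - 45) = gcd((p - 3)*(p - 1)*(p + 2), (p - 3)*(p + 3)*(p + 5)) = p - 3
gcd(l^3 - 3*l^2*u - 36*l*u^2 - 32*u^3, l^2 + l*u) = l + u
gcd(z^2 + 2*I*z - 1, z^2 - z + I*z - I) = z + I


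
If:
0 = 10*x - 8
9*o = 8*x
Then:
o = 32/45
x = 4/5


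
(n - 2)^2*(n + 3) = n^3 - n^2 - 8*n + 12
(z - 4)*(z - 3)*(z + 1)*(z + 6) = z^4 - 31*z^2 + 42*z + 72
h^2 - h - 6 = (h - 3)*(h + 2)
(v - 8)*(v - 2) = v^2 - 10*v + 16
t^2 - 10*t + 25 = (t - 5)^2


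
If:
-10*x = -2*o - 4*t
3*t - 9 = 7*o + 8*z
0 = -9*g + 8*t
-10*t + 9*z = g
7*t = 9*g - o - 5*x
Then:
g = -1296/515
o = 729/515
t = -1458/515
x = -2187/2575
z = -1764/515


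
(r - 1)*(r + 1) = r^2 - 1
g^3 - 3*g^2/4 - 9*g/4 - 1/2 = (g - 2)*(g + 1/4)*(g + 1)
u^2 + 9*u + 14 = (u + 2)*(u + 7)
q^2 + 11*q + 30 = (q + 5)*(q + 6)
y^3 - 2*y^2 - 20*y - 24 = (y - 6)*(y + 2)^2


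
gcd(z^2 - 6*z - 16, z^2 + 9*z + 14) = z + 2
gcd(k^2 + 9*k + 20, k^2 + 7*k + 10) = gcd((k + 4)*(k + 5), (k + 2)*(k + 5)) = k + 5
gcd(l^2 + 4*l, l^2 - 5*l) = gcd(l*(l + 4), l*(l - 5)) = l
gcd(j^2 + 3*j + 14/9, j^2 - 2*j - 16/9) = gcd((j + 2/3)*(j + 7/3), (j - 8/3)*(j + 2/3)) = j + 2/3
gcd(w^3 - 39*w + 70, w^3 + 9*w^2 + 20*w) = 1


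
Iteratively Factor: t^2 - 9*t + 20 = (t - 4)*(t - 5)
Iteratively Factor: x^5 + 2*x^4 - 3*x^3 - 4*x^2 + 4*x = (x)*(x^4 + 2*x^3 - 3*x^2 - 4*x + 4) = x*(x - 1)*(x^3 + 3*x^2 - 4) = x*(x - 1)^2*(x^2 + 4*x + 4) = x*(x - 1)^2*(x + 2)*(x + 2)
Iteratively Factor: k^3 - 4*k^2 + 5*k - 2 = (k - 1)*(k^2 - 3*k + 2) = (k - 1)^2*(k - 2)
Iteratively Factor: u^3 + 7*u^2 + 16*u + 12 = (u + 2)*(u^2 + 5*u + 6) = (u + 2)*(u + 3)*(u + 2)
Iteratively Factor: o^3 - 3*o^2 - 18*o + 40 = (o - 5)*(o^2 + 2*o - 8) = (o - 5)*(o - 2)*(o + 4)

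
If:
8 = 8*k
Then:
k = 1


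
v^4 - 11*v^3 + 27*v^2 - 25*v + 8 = (v - 8)*(v - 1)^3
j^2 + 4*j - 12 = (j - 2)*(j + 6)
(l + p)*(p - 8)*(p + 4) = l*p^2 - 4*l*p - 32*l + p^3 - 4*p^2 - 32*p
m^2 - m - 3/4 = (m - 3/2)*(m + 1/2)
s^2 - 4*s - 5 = (s - 5)*(s + 1)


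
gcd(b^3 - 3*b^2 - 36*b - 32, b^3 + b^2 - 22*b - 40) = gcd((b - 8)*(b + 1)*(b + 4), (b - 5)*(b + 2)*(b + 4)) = b + 4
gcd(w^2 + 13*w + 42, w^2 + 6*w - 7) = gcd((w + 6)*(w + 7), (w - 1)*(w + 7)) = w + 7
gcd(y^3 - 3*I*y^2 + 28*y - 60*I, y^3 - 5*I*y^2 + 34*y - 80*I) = y^2 + 3*I*y + 10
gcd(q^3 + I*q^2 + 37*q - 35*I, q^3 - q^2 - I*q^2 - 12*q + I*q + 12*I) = q - I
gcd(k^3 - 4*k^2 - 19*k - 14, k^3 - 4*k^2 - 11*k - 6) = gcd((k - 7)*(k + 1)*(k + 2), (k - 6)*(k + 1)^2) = k + 1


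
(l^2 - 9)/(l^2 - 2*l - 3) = (l + 3)/(l + 1)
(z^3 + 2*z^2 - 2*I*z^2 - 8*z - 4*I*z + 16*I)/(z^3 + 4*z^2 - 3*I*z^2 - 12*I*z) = (z^2 - 2*z*(1 + I) + 4*I)/(z*(z - 3*I))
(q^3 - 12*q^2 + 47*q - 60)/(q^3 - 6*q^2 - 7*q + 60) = (q - 3)/(q + 3)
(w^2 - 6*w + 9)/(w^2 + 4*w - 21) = (w - 3)/(w + 7)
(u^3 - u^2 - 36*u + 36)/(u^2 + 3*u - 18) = (u^2 - 7*u + 6)/(u - 3)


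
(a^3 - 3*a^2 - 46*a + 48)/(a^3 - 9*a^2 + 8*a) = (a + 6)/a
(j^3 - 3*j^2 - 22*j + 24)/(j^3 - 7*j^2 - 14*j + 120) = (j - 1)/(j - 5)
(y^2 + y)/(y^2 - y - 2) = y/(y - 2)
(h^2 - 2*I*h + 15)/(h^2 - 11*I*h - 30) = (h + 3*I)/(h - 6*I)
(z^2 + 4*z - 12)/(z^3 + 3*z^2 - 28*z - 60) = (z - 2)/(z^2 - 3*z - 10)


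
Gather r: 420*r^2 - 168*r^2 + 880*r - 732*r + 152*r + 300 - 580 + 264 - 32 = 252*r^2 + 300*r - 48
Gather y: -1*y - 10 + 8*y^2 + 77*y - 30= 8*y^2 + 76*y - 40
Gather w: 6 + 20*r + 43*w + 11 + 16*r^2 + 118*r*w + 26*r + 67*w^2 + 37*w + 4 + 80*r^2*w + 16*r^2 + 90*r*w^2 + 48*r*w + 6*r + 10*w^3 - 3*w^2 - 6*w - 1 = 32*r^2 + 52*r + 10*w^3 + w^2*(90*r + 64) + w*(80*r^2 + 166*r + 74) + 20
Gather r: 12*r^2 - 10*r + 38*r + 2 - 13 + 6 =12*r^2 + 28*r - 5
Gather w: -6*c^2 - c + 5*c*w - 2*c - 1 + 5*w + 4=-6*c^2 - 3*c + w*(5*c + 5) + 3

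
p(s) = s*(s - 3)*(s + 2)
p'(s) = s*(s - 3) + s*(s + 2) + (s - 3)*(s + 2) = 3*s^2 - 2*s - 6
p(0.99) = -5.95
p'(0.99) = -5.04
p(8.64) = 518.48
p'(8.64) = 200.67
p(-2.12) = -1.30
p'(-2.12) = 11.72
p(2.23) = -7.26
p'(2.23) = 4.46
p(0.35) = -2.18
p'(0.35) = -6.33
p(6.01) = 144.90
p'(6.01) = 90.34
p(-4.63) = -92.91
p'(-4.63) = 67.57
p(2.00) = -8.00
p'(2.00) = 2.00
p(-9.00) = -756.00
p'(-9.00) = 255.00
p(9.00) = 594.00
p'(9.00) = 219.00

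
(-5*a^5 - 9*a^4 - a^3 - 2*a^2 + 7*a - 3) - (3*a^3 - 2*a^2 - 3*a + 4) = -5*a^5 - 9*a^4 - 4*a^3 + 10*a - 7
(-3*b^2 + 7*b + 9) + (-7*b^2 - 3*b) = -10*b^2 + 4*b + 9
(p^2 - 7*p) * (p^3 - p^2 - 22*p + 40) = p^5 - 8*p^4 - 15*p^3 + 194*p^2 - 280*p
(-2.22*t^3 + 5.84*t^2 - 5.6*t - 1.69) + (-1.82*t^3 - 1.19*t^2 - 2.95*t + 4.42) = -4.04*t^3 + 4.65*t^2 - 8.55*t + 2.73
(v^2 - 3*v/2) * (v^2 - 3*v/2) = v^4 - 3*v^3 + 9*v^2/4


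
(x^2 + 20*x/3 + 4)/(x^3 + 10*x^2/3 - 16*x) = (3*x + 2)/(x*(3*x - 8))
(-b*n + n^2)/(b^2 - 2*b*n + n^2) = -n/(b - n)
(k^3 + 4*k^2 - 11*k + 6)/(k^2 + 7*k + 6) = (k^2 - 2*k + 1)/(k + 1)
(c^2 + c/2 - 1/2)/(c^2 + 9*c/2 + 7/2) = (2*c - 1)/(2*c + 7)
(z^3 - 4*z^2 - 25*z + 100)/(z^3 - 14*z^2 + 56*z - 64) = (z^2 - 25)/(z^2 - 10*z + 16)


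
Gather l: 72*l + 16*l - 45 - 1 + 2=88*l - 44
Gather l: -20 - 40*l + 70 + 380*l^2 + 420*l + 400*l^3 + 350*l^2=400*l^3 + 730*l^2 + 380*l + 50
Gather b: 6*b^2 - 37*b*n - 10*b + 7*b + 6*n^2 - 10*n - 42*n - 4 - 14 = 6*b^2 + b*(-37*n - 3) + 6*n^2 - 52*n - 18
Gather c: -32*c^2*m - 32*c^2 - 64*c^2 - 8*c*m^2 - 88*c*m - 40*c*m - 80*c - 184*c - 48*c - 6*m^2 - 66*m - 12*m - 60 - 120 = c^2*(-32*m - 96) + c*(-8*m^2 - 128*m - 312) - 6*m^2 - 78*m - 180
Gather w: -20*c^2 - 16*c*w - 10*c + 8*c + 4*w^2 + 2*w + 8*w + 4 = -20*c^2 - 2*c + 4*w^2 + w*(10 - 16*c) + 4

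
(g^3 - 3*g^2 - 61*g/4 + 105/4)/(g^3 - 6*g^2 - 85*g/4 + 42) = (g - 5)/(g - 8)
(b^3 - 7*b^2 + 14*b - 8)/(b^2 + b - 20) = (b^2 - 3*b + 2)/(b + 5)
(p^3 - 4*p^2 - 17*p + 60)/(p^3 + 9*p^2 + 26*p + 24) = (p^2 - 8*p + 15)/(p^2 + 5*p + 6)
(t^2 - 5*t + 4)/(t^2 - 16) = (t - 1)/(t + 4)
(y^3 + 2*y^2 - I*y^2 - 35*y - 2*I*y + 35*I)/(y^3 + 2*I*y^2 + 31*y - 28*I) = (y^2 + 2*y - 35)/(y^2 + 3*I*y + 28)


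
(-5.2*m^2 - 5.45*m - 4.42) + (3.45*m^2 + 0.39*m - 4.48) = -1.75*m^2 - 5.06*m - 8.9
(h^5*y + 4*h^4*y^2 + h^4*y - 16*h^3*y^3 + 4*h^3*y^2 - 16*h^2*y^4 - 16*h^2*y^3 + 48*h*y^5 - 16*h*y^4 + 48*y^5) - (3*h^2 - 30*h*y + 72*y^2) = h^5*y + 4*h^4*y^2 + h^4*y - 16*h^3*y^3 + 4*h^3*y^2 - 16*h^2*y^4 - 16*h^2*y^3 - 3*h^2 + 48*h*y^5 - 16*h*y^4 + 30*h*y + 48*y^5 - 72*y^2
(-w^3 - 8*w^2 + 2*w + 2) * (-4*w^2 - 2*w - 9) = 4*w^5 + 34*w^4 + 17*w^3 + 60*w^2 - 22*w - 18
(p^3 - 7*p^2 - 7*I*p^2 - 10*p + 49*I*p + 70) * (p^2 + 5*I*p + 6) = p^5 - 7*p^4 - 2*I*p^4 + 31*p^3 + 14*I*p^3 - 217*p^2 - 92*I*p^2 - 60*p + 644*I*p + 420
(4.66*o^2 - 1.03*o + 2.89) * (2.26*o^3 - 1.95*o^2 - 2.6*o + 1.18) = 10.5316*o^5 - 11.4148*o^4 - 3.5761*o^3 + 2.5413*o^2 - 8.7294*o + 3.4102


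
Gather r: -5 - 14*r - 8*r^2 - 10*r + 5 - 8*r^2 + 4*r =-16*r^2 - 20*r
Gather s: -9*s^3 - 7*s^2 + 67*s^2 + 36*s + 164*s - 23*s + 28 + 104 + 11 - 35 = -9*s^3 + 60*s^2 + 177*s + 108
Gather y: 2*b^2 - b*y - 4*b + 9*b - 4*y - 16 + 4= 2*b^2 + 5*b + y*(-b - 4) - 12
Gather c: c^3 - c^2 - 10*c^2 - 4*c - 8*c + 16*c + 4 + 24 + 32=c^3 - 11*c^2 + 4*c + 60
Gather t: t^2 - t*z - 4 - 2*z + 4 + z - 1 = t^2 - t*z - z - 1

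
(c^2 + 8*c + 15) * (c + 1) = c^3 + 9*c^2 + 23*c + 15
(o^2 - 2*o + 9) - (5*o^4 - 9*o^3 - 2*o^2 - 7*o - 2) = -5*o^4 + 9*o^3 + 3*o^2 + 5*o + 11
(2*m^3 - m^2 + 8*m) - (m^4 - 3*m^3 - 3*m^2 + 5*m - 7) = -m^4 + 5*m^3 + 2*m^2 + 3*m + 7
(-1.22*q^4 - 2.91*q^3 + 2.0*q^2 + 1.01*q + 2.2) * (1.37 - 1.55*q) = 1.891*q^5 + 2.8391*q^4 - 7.0867*q^3 + 1.1745*q^2 - 2.0263*q + 3.014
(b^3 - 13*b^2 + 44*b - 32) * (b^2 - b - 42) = b^5 - 14*b^4 + 15*b^3 + 470*b^2 - 1816*b + 1344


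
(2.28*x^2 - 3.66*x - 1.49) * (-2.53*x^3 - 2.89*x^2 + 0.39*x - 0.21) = -5.7684*x^5 + 2.6706*x^4 + 15.2363*x^3 + 2.3999*x^2 + 0.1875*x + 0.3129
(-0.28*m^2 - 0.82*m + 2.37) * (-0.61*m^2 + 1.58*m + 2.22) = 0.1708*m^4 + 0.0577999999999999*m^3 - 3.3629*m^2 + 1.9242*m + 5.2614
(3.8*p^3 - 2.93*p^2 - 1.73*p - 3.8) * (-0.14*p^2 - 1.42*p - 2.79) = -0.532*p^5 - 4.9858*p^4 - 6.1992*p^3 + 11.1633*p^2 + 10.2227*p + 10.602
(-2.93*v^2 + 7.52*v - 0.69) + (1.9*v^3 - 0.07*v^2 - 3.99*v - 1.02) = 1.9*v^3 - 3.0*v^2 + 3.53*v - 1.71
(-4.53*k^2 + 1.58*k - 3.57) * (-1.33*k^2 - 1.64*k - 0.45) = 6.0249*k^4 + 5.3278*k^3 + 4.1954*k^2 + 5.1438*k + 1.6065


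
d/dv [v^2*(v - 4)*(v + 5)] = v*(4*v^2 + 3*v - 40)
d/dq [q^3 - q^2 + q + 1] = 3*q^2 - 2*q + 1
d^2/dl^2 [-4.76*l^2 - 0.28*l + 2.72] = -9.52000000000000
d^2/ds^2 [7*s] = 0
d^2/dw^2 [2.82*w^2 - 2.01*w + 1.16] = 5.64000000000000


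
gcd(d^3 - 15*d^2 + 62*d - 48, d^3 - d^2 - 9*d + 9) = d - 1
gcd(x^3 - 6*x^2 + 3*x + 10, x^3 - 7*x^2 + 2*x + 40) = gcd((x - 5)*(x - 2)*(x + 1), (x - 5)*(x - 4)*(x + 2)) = x - 5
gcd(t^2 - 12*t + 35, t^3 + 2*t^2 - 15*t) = 1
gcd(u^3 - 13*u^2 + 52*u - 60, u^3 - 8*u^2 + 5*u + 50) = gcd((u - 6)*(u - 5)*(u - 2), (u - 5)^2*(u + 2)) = u - 5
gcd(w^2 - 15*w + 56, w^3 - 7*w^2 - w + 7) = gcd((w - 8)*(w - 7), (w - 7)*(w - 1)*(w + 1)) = w - 7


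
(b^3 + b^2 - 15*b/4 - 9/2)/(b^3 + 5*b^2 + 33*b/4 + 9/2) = (b - 2)/(b + 2)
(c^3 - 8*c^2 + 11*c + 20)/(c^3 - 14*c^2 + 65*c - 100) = (c + 1)/(c - 5)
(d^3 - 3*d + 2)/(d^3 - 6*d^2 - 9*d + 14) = (d - 1)/(d - 7)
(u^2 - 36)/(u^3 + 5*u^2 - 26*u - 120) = (u - 6)/(u^2 - u - 20)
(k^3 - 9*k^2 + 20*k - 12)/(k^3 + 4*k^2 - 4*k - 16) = (k^2 - 7*k + 6)/(k^2 + 6*k + 8)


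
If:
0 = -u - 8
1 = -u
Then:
No Solution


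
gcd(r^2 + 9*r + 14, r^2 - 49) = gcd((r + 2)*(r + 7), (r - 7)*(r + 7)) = r + 7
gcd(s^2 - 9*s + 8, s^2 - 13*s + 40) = s - 8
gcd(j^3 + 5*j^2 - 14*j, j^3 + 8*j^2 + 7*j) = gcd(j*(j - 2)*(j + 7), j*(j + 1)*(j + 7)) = j^2 + 7*j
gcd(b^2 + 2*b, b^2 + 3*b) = b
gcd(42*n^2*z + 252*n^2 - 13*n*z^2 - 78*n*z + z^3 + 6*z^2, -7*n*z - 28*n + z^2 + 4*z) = -7*n + z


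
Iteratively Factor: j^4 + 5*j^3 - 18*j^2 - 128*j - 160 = (j + 4)*(j^3 + j^2 - 22*j - 40) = (j + 2)*(j + 4)*(j^2 - j - 20) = (j - 5)*(j + 2)*(j + 4)*(j + 4)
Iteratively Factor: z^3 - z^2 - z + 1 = (z + 1)*(z^2 - 2*z + 1) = (z - 1)*(z + 1)*(z - 1)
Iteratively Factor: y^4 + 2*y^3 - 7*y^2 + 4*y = (y - 1)*(y^3 + 3*y^2 - 4*y) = (y - 1)*(y + 4)*(y^2 - y) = y*(y - 1)*(y + 4)*(y - 1)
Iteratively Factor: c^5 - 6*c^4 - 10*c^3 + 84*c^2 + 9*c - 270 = (c + 3)*(c^4 - 9*c^3 + 17*c^2 + 33*c - 90) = (c + 2)*(c + 3)*(c^3 - 11*c^2 + 39*c - 45) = (c - 3)*(c + 2)*(c + 3)*(c^2 - 8*c + 15) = (c - 3)^2*(c + 2)*(c + 3)*(c - 5)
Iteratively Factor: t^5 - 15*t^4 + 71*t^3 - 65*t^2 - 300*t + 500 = (t + 2)*(t^4 - 17*t^3 + 105*t^2 - 275*t + 250) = (t - 5)*(t + 2)*(t^3 - 12*t^2 + 45*t - 50) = (t - 5)^2*(t + 2)*(t^2 - 7*t + 10) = (t - 5)^2*(t - 2)*(t + 2)*(t - 5)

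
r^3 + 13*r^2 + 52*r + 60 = (r + 2)*(r + 5)*(r + 6)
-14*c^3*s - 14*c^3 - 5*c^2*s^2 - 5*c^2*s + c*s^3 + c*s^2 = (-7*c + s)*(2*c + s)*(c*s + c)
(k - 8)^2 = k^2 - 16*k + 64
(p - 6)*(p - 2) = p^2 - 8*p + 12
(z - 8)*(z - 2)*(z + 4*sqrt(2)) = z^3 - 10*z^2 + 4*sqrt(2)*z^2 - 40*sqrt(2)*z + 16*z + 64*sqrt(2)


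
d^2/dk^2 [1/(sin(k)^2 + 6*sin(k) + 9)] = 2*(3*sin(k) + cos(2*k) + 2)/(sin(k) + 3)^4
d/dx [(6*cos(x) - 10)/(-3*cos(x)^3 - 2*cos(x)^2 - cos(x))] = 2*(-18*cos(x)^3 + 39*cos(x)^2 + 20*cos(x) + 5)*sin(x)/((-3*sin(x)^2 + 2*cos(x) + 4)^2*cos(x)^2)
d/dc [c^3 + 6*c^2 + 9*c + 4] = 3*c^2 + 12*c + 9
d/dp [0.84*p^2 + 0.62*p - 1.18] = 1.68*p + 0.62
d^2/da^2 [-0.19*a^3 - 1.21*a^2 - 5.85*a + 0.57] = -1.14*a - 2.42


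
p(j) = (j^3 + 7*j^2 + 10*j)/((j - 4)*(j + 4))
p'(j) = (3*j^2 + 14*j + 10)/((j - 4)*(j + 4)) - (j^3 + 7*j^2 + 10*j)/((j - 4)*(j + 4)^2) - (j^3 + 7*j^2 + 10*j)/((j - 4)^2*(j + 4)) = (j^4 - 58*j^2 - 224*j - 160)/(j^4 - 32*j^2 + 256)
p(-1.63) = 0.15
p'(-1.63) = 0.33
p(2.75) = -12.00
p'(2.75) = -16.26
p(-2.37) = -0.22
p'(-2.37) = 0.71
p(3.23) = -24.97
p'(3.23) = -44.52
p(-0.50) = 0.21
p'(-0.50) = -0.25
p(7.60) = 22.01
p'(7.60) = -1.08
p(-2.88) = -0.70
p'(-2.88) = 1.23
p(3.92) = -326.71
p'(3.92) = -4217.73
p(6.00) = 26.40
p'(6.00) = -5.74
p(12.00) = 22.31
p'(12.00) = 0.58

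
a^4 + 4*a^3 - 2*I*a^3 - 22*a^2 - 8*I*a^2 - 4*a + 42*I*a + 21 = (a - 3)*(a + 7)*(a - I)^2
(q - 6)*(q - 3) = q^2 - 9*q + 18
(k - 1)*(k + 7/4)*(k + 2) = k^3 + 11*k^2/4 - k/4 - 7/2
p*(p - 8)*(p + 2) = p^3 - 6*p^2 - 16*p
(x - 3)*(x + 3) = x^2 - 9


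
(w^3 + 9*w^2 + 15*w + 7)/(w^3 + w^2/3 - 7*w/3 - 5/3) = 3*(w + 7)/(3*w - 5)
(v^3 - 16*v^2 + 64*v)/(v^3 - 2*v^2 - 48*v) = (v - 8)/(v + 6)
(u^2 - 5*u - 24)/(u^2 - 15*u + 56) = (u + 3)/(u - 7)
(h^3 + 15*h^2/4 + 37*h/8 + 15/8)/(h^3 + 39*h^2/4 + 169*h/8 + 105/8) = (h + 1)/(h + 7)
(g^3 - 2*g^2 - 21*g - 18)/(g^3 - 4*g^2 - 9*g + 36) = (g^2 - 5*g - 6)/(g^2 - 7*g + 12)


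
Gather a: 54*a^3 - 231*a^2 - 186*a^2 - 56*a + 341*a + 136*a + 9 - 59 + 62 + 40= 54*a^3 - 417*a^2 + 421*a + 52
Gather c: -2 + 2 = 0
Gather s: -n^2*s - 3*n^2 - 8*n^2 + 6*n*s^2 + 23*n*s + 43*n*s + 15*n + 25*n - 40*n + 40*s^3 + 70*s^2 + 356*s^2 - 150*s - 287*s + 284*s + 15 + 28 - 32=-11*n^2 + 40*s^3 + s^2*(6*n + 426) + s*(-n^2 + 66*n - 153) + 11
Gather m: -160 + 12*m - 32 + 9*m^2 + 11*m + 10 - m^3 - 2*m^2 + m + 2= -m^3 + 7*m^2 + 24*m - 180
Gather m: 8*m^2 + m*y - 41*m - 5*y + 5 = 8*m^2 + m*(y - 41) - 5*y + 5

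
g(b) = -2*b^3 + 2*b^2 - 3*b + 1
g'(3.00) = -45.00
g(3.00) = -44.00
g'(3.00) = -45.00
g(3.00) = -44.00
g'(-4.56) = -146.00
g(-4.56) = 245.90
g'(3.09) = -47.93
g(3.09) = -48.18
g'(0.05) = -2.82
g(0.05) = 0.85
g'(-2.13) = -38.74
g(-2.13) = 35.79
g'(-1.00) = -13.00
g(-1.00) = 8.00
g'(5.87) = -186.26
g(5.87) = -352.22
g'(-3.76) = -102.87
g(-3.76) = 146.87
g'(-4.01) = -115.52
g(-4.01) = 174.15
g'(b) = -6*b^2 + 4*b - 3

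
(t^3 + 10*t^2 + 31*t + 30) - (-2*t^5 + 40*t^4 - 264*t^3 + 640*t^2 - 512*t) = 2*t^5 - 40*t^4 + 265*t^3 - 630*t^2 + 543*t + 30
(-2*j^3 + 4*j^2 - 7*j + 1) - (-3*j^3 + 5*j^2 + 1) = j^3 - j^2 - 7*j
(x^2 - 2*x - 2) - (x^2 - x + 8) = -x - 10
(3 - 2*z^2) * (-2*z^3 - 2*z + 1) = 4*z^5 - 2*z^3 - 2*z^2 - 6*z + 3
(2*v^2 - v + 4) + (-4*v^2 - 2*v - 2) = -2*v^2 - 3*v + 2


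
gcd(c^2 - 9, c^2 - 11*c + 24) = c - 3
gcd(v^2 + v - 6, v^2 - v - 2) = v - 2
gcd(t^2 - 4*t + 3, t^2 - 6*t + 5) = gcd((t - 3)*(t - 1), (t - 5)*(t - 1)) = t - 1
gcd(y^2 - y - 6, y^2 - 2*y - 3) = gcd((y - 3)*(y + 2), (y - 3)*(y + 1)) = y - 3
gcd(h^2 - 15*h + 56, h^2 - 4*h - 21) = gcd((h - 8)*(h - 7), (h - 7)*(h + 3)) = h - 7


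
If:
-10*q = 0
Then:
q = 0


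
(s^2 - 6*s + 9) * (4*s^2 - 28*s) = 4*s^4 - 52*s^3 + 204*s^2 - 252*s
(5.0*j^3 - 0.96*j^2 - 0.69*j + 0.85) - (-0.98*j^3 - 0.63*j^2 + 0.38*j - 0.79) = 5.98*j^3 - 0.33*j^2 - 1.07*j + 1.64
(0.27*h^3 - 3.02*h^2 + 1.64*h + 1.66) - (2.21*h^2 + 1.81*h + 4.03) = 0.27*h^3 - 5.23*h^2 - 0.17*h - 2.37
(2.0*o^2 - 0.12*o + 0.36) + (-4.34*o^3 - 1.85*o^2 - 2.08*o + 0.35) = -4.34*o^3 + 0.15*o^2 - 2.2*o + 0.71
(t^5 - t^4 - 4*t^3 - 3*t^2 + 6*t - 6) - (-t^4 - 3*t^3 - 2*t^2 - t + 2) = t^5 - t^3 - t^2 + 7*t - 8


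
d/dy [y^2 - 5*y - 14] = 2*y - 5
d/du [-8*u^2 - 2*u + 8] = -16*u - 2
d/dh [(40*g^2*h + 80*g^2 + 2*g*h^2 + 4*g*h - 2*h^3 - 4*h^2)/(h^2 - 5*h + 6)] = 2*(-20*g^2*h^2 - 80*g^2*h + 320*g^2 - 7*g*h^2 + 12*g*h + 12*g - h^4 + 10*h^3 - 8*h^2 - 24*h)/(h^4 - 10*h^3 + 37*h^2 - 60*h + 36)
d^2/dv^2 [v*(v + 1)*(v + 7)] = 6*v + 16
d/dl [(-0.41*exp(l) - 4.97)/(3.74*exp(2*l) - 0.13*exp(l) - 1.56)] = (1.5334*exp(2*l) + 37.1756*exp(l) - 0.00650000000000006)*exp(l)/(13.9876*exp(4*l) - 0.9724*exp(3*l) - 11.6519*exp(2*l) + 0.4056*exp(l) + 2.4336)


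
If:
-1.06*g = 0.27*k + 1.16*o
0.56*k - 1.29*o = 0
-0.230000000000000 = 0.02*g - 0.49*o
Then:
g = -0.74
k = 1.01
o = 0.44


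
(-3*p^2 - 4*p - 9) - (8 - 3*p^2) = -4*p - 17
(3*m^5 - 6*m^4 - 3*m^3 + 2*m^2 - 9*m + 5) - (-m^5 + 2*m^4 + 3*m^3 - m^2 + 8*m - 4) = 4*m^5 - 8*m^4 - 6*m^3 + 3*m^2 - 17*m + 9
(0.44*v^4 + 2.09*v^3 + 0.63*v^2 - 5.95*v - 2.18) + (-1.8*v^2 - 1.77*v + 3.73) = 0.44*v^4 + 2.09*v^3 - 1.17*v^2 - 7.72*v + 1.55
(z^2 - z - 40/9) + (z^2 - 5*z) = 2*z^2 - 6*z - 40/9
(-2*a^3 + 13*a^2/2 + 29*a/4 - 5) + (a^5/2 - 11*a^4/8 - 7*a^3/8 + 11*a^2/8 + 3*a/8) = a^5/2 - 11*a^4/8 - 23*a^3/8 + 63*a^2/8 + 61*a/8 - 5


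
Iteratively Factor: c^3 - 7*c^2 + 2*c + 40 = (c - 4)*(c^2 - 3*c - 10) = (c - 5)*(c - 4)*(c + 2)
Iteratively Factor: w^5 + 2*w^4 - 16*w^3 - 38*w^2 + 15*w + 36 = (w - 1)*(w^4 + 3*w^3 - 13*w^2 - 51*w - 36) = (w - 1)*(w + 1)*(w^3 + 2*w^2 - 15*w - 36) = (w - 4)*(w - 1)*(w + 1)*(w^2 + 6*w + 9) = (w - 4)*(w - 1)*(w + 1)*(w + 3)*(w + 3)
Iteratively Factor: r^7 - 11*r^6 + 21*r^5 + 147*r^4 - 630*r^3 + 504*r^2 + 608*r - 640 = (r - 2)*(r^6 - 9*r^5 + 3*r^4 + 153*r^3 - 324*r^2 - 144*r + 320) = (r - 2)*(r + 4)*(r^5 - 13*r^4 + 55*r^3 - 67*r^2 - 56*r + 80) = (r - 2)*(r - 1)*(r + 4)*(r^4 - 12*r^3 + 43*r^2 - 24*r - 80) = (r - 5)*(r - 2)*(r - 1)*(r + 4)*(r^3 - 7*r^2 + 8*r + 16) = (r - 5)*(r - 2)*(r - 1)*(r + 1)*(r + 4)*(r^2 - 8*r + 16) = (r - 5)*(r - 4)*(r - 2)*(r - 1)*(r + 1)*(r + 4)*(r - 4)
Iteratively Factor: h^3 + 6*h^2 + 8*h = (h)*(h^2 + 6*h + 8) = h*(h + 2)*(h + 4)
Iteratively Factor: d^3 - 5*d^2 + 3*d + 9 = (d + 1)*(d^2 - 6*d + 9) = (d - 3)*(d + 1)*(d - 3)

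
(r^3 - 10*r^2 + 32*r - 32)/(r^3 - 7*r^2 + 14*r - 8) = (r - 4)/(r - 1)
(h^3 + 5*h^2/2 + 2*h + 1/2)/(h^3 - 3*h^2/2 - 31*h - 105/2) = (2*h^3 + 5*h^2 + 4*h + 1)/(2*h^3 - 3*h^2 - 62*h - 105)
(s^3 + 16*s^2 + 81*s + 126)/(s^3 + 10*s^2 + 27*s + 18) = (s + 7)/(s + 1)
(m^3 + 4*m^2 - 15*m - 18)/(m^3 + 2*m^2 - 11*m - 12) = (m + 6)/(m + 4)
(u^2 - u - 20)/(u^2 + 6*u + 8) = (u - 5)/(u + 2)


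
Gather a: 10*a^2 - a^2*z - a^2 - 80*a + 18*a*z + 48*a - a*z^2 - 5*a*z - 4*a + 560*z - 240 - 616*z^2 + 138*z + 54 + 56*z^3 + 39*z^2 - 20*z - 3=a^2*(9 - z) + a*(-z^2 + 13*z - 36) + 56*z^3 - 577*z^2 + 678*z - 189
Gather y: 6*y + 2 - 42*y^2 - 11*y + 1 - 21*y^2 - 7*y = -63*y^2 - 12*y + 3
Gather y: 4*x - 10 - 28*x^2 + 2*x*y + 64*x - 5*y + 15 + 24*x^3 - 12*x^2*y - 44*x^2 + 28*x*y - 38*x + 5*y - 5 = 24*x^3 - 72*x^2 + 30*x + y*(-12*x^2 + 30*x)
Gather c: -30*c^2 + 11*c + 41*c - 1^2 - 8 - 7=-30*c^2 + 52*c - 16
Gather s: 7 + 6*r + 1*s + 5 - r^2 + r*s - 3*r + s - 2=-r^2 + 3*r + s*(r + 2) + 10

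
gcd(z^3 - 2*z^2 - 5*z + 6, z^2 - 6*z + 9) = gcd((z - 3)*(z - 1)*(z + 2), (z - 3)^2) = z - 3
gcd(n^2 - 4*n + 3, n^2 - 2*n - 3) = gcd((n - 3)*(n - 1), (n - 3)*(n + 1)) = n - 3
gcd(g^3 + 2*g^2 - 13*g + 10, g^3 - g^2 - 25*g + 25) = g^2 + 4*g - 5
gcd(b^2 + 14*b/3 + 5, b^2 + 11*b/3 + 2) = b + 3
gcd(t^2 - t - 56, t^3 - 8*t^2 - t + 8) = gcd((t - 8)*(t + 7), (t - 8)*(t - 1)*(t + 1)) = t - 8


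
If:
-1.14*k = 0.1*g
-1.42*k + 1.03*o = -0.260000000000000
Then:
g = -8.26901408450704*o - 2.08732394366197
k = 0.725352112676056*o + 0.183098591549296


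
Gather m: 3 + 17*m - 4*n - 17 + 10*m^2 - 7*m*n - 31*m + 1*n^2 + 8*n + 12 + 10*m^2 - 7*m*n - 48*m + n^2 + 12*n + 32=20*m^2 + m*(-14*n - 62) + 2*n^2 + 16*n + 30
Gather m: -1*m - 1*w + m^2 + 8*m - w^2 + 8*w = m^2 + 7*m - w^2 + 7*w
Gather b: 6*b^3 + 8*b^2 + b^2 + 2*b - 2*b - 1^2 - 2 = 6*b^3 + 9*b^2 - 3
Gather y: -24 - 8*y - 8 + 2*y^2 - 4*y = 2*y^2 - 12*y - 32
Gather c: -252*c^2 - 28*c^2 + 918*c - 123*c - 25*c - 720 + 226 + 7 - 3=-280*c^2 + 770*c - 490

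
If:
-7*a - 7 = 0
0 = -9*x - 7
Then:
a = -1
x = -7/9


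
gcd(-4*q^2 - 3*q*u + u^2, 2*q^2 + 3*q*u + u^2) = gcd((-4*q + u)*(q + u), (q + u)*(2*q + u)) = q + u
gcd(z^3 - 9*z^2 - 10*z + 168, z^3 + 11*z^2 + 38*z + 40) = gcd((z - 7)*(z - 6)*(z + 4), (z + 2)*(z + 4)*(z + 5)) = z + 4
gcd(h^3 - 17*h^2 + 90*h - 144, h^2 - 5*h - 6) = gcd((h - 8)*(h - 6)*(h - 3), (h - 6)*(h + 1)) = h - 6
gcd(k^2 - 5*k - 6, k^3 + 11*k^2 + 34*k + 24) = k + 1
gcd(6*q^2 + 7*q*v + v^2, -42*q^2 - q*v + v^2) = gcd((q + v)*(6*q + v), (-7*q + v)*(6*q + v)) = 6*q + v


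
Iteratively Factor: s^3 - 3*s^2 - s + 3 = (s - 3)*(s^2 - 1) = (s - 3)*(s + 1)*(s - 1)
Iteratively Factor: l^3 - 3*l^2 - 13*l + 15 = (l + 3)*(l^2 - 6*l + 5) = (l - 5)*(l + 3)*(l - 1)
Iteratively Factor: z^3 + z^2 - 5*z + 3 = (z + 3)*(z^2 - 2*z + 1) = (z - 1)*(z + 3)*(z - 1)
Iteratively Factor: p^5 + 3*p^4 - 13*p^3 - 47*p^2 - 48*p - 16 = (p - 4)*(p^4 + 7*p^3 + 15*p^2 + 13*p + 4) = (p - 4)*(p + 1)*(p^3 + 6*p^2 + 9*p + 4) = (p - 4)*(p + 1)*(p + 4)*(p^2 + 2*p + 1) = (p - 4)*(p + 1)^2*(p + 4)*(p + 1)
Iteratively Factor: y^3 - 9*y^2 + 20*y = (y)*(y^2 - 9*y + 20) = y*(y - 4)*(y - 5)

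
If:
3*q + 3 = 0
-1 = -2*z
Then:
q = -1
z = 1/2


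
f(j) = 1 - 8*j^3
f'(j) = -24*j^2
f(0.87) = -4.27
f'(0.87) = -18.17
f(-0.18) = 1.05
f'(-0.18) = -0.78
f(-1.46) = 25.90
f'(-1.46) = -51.16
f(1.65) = -34.94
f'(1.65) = -65.34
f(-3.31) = 291.12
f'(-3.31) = -262.95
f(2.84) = -182.25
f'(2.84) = -193.57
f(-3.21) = 265.61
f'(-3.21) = -247.30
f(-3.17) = 255.84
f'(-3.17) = -241.17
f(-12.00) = 13825.00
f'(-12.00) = -3456.00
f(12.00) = -13823.00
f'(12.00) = -3456.00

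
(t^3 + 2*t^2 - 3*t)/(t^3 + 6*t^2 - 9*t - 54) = t*(t - 1)/(t^2 + 3*t - 18)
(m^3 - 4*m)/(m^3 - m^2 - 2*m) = (m + 2)/(m + 1)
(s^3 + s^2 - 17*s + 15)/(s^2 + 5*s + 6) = (s^3 + s^2 - 17*s + 15)/(s^2 + 5*s + 6)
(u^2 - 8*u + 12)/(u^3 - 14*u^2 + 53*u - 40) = (u^2 - 8*u + 12)/(u^3 - 14*u^2 + 53*u - 40)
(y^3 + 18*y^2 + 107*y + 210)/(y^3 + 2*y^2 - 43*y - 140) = (y^2 + 13*y + 42)/(y^2 - 3*y - 28)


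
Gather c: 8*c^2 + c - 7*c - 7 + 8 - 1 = 8*c^2 - 6*c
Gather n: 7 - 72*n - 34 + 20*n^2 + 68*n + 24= 20*n^2 - 4*n - 3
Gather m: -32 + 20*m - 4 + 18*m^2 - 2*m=18*m^2 + 18*m - 36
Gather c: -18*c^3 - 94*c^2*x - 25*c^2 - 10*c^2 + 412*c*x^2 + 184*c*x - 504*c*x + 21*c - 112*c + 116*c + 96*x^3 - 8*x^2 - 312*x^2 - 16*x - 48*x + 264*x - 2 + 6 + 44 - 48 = -18*c^3 + c^2*(-94*x - 35) + c*(412*x^2 - 320*x + 25) + 96*x^3 - 320*x^2 + 200*x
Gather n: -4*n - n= -5*n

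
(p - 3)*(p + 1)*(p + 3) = p^3 + p^2 - 9*p - 9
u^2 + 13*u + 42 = (u + 6)*(u + 7)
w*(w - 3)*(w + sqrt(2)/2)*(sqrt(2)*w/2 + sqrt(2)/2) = sqrt(2)*w^4/2 - sqrt(2)*w^3 + w^3/2 - 3*sqrt(2)*w^2/2 - w^2 - 3*w/2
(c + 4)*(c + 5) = c^2 + 9*c + 20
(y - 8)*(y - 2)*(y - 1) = y^3 - 11*y^2 + 26*y - 16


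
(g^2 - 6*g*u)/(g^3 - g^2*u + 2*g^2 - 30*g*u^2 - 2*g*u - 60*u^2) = g/(g^2 + 5*g*u + 2*g + 10*u)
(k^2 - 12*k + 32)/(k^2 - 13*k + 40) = (k - 4)/(k - 5)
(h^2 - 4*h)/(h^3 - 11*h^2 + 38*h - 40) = h/(h^2 - 7*h + 10)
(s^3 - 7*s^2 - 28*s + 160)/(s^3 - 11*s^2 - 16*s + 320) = (s - 4)/(s - 8)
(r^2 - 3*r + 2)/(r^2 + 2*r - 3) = (r - 2)/(r + 3)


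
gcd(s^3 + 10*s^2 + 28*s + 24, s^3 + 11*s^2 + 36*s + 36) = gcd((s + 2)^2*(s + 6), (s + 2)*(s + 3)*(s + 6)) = s^2 + 8*s + 12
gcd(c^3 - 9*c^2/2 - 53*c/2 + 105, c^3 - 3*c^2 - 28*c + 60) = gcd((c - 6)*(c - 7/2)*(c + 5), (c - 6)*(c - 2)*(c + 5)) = c^2 - c - 30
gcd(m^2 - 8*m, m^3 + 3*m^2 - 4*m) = m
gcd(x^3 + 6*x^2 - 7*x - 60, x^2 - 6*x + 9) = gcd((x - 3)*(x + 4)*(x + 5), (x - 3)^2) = x - 3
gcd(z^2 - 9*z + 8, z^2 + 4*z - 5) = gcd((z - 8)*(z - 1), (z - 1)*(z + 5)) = z - 1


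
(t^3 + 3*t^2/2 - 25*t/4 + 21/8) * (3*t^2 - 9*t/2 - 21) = 3*t^5 - 93*t^3/2 + 9*t^2/2 + 1911*t/16 - 441/8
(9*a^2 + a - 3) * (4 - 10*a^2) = -90*a^4 - 10*a^3 + 66*a^2 + 4*a - 12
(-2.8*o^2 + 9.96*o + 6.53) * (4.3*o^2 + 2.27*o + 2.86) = -12.04*o^4 + 36.472*o^3 + 42.6802*o^2 + 43.3087*o + 18.6758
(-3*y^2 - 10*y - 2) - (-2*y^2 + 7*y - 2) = -y^2 - 17*y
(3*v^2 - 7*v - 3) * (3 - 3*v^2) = -9*v^4 + 21*v^3 + 18*v^2 - 21*v - 9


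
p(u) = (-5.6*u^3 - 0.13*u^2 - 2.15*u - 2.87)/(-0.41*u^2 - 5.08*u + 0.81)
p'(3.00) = 4.79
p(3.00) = 8.92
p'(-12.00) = -7068.84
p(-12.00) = 3546.16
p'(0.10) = -187.72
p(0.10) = -10.38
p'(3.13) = 4.94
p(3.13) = 9.56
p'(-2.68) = -8.24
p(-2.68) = 9.56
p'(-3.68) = -13.40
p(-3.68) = 20.24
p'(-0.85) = -2.48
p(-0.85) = 0.48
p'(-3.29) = -11.18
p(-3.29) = 15.45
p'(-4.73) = -21.13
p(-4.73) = 38.11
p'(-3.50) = -12.34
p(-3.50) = 17.92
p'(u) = (0.82*u + 5.08)*(-5.6*u^3 - 0.13*u^2 - 2.15*u - 2.87)/(-0.41*u^2 - 5.08*u + 0.81)^2 + (-16.8*u^2 - 0.26*u - 2.15)/(-0.41*u^2 - 5.08*u + 0.81) = (2.296*u^4 + 56.896*u^3 - 13.8291*u^2 - 2.564*u - 16.3211)/(0.1681*u^4 + 4.1656*u^3 + 25.1422*u^2 - 8.2296*u + 0.6561)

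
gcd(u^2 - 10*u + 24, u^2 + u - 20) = u - 4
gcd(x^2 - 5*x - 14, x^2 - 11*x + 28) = x - 7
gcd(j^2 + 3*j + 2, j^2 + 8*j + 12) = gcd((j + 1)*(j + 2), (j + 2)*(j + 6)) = j + 2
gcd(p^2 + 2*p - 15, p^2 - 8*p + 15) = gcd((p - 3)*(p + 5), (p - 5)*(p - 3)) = p - 3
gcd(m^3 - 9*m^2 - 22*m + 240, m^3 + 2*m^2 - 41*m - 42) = m - 6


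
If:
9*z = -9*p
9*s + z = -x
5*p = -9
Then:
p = -9/5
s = -x/9 - 1/5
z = 9/5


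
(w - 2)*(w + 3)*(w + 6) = w^3 + 7*w^2 - 36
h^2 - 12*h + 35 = (h - 7)*(h - 5)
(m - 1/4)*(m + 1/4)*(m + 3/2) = m^3 + 3*m^2/2 - m/16 - 3/32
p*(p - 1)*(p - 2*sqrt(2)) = p^3 - 2*sqrt(2)*p^2 - p^2 + 2*sqrt(2)*p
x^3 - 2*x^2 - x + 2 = (x - 2)*(x - 1)*(x + 1)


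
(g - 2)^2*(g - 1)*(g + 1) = g^4 - 4*g^3 + 3*g^2 + 4*g - 4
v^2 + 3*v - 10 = (v - 2)*(v + 5)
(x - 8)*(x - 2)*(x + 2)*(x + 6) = x^4 - 2*x^3 - 52*x^2 + 8*x + 192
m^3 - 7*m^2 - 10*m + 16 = (m - 8)*(m - 1)*(m + 2)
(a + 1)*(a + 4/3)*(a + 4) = a^3 + 19*a^2/3 + 32*a/3 + 16/3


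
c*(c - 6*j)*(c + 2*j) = c^3 - 4*c^2*j - 12*c*j^2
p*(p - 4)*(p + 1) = p^3 - 3*p^2 - 4*p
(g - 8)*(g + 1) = g^2 - 7*g - 8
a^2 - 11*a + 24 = (a - 8)*(a - 3)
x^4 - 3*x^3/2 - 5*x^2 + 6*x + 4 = (x - 2)^2*(x + 1/2)*(x + 2)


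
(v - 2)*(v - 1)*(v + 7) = v^3 + 4*v^2 - 19*v + 14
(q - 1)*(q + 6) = q^2 + 5*q - 6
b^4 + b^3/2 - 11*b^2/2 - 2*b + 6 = (b - 2)*(b - 1)*(b + 3/2)*(b + 2)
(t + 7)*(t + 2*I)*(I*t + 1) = I*t^3 - t^2 + 7*I*t^2 - 7*t + 2*I*t + 14*I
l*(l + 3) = l^2 + 3*l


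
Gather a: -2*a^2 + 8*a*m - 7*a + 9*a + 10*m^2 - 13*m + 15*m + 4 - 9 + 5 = -2*a^2 + a*(8*m + 2) + 10*m^2 + 2*m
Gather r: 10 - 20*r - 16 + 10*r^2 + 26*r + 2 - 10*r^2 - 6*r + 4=0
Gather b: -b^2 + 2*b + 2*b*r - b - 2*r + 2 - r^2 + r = -b^2 + b*(2*r + 1) - r^2 - r + 2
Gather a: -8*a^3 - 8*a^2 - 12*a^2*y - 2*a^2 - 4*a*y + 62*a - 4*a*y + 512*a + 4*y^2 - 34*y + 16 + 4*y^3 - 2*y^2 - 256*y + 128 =-8*a^3 + a^2*(-12*y - 10) + a*(574 - 8*y) + 4*y^3 + 2*y^2 - 290*y + 144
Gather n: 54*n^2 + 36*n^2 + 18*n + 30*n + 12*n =90*n^2 + 60*n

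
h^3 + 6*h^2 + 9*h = h*(h + 3)^2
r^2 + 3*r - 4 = (r - 1)*(r + 4)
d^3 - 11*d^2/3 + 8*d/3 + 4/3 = (d - 2)^2*(d + 1/3)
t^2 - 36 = (t - 6)*(t + 6)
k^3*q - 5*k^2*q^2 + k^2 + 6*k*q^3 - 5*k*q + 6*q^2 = (k - 3*q)*(k - 2*q)*(k*q + 1)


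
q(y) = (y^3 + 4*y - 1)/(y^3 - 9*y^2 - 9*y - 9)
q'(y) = (3*y^2 + 4)/(y^3 - 9*y^2 - 9*y - 9) + (-3*y^2 + 18*y + 9)*(y^3 + 4*y - 1)/(y^3 - 9*y^2 - 9*y - 9)^2 = (-9*y^4 - 26*y^3 + 12*y^2 - 18*y - 45)/(y^6 - 18*y^5 + 63*y^4 + 144*y^3 + 243*y^2 + 162*y + 81)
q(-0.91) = 0.60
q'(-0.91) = -0.06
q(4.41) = -0.74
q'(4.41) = -0.29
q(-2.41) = 0.46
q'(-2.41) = 0.04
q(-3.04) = 0.44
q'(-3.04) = 0.01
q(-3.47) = 0.44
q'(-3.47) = -0.00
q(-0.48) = 0.44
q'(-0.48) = -0.66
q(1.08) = -0.16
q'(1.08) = -0.12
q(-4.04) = 0.45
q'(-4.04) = -0.01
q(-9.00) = 0.55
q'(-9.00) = -0.02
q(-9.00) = 0.55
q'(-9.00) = -0.02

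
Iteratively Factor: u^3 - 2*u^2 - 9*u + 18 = (u - 3)*(u^2 + u - 6) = (u - 3)*(u - 2)*(u + 3)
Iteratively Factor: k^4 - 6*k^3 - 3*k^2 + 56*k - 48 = (k - 4)*(k^3 - 2*k^2 - 11*k + 12) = (k - 4)*(k + 3)*(k^2 - 5*k + 4) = (k - 4)*(k - 1)*(k + 3)*(k - 4)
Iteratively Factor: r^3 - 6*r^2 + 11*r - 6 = (r - 2)*(r^2 - 4*r + 3) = (r - 3)*(r - 2)*(r - 1)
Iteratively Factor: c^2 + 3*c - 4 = (c - 1)*(c + 4)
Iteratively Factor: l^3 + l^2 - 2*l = (l)*(l^2 + l - 2) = l*(l - 1)*(l + 2)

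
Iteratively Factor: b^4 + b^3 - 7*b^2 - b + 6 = (b - 1)*(b^3 + 2*b^2 - 5*b - 6) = (b - 1)*(b + 1)*(b^2 + b - 6) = (b - 2)*(b - 1)*(b + 1)*(b + 3)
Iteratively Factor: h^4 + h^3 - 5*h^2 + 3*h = (h - 1)*(h^3 + 2*h^2 - 3*h) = h*(h - 1)*(h^2 + 2*h - 3) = h*(h - 1)*(h + 3)*(h - 1)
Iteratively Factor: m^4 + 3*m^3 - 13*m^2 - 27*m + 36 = (m - 3)*(m^3 + 6*m^2 + 5*m - 12) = (m - 3)*(m - 1)*(m^2 + 7*m + 12) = (m - 3)*(m - 1)*(m + 3)*(m + 4)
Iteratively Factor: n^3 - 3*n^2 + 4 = (n - 2)*(n^2 - n - 2) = (n - 2)*(n + 1)*(n - 2)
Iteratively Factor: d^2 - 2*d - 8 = (d - 4)*(d + 2)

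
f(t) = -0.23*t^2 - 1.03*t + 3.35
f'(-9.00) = 3.11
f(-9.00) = -6.01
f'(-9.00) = 3.11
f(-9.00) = -6.01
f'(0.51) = -1.26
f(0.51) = 2.76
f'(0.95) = -1.47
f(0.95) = 2.16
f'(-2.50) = 0.12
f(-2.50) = 4.49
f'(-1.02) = -0.56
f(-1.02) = 4.16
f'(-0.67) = -0.72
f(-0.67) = 3.94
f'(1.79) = -1.85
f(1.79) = 0.77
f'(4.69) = -3.19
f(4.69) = -6.54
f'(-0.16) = -0.96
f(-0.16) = 3.51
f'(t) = -0.46*t - 1.03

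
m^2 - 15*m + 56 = (m - 8)*(m - 7)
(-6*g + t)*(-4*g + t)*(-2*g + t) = -48*g^3 + 44*g^2*t - 12*g*t^2 + t^3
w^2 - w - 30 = (w - 6)*(w + 5)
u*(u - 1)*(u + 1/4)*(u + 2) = u^4 + 5*u^3/4 - 7*u^2/4 - u/2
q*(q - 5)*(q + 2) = q^3 - 3*q^2 - 10*q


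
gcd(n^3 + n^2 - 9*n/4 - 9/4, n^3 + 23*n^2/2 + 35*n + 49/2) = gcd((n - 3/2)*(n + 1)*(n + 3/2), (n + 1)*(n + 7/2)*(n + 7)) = n + 1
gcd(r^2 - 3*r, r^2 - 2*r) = r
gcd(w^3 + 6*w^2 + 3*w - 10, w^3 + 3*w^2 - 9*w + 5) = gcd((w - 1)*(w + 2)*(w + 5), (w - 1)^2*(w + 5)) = w^2 + 4*w - 5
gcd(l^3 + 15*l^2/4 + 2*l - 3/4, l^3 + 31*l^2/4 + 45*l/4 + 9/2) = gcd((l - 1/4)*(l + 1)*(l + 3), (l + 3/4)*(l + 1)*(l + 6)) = l + 1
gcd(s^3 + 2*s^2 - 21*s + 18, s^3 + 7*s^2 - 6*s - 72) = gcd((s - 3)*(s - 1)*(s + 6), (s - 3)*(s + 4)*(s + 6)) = s^2 + 3*s - 18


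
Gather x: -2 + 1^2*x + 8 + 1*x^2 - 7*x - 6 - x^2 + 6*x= 0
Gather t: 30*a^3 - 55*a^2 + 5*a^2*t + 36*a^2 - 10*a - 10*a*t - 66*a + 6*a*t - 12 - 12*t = 30*a^3 - 19*a^2 - 76*a + t*(5*a^2 - 4*a - 12) - 12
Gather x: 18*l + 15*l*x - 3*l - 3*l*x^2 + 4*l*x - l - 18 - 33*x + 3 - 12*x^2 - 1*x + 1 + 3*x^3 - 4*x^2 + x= 14*l + 3*x^3 + x^2*(-3*l - 16) + x*(19*l - 33) - 14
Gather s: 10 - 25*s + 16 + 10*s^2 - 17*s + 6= 10*s^2 - 42*s + 32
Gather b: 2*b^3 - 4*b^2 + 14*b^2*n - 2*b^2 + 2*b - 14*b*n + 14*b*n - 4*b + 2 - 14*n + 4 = 2*b^3 + b^2*(14*n - 6) - 2*b - 14*n + 6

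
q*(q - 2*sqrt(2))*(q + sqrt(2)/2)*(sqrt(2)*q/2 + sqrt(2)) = sqrt(2)*q^4/2 - 3*q^3/2 + sqrt(2)*q^3 - 3*q^2 - sqrt(2)*q^2 - 2*sqrt(2)*q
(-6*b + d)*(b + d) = -6*b^2 - 5*b*d + d^2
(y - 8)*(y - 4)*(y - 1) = y^3 - 13*y^2 + 44*y - 32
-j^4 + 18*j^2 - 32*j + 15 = (j - 3)*(j + 5)*(-I*j + I)^2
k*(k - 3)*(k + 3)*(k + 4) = k^4 + 4*k^3 - 9*k^2 - 36*k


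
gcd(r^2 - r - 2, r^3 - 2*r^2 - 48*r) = 1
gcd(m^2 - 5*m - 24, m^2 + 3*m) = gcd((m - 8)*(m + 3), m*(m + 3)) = m + 3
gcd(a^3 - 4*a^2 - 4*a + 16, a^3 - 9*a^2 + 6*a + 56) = a^2 - 2*a - 8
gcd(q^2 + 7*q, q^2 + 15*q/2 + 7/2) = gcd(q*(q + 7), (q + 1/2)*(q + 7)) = q + 7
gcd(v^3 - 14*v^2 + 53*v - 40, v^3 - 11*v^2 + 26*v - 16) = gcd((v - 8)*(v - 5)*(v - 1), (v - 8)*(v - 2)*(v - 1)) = v^2 - 9*v + 8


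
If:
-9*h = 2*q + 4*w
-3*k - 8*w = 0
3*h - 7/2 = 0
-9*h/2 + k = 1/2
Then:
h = 7/6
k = 23/4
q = -15/16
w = -69/32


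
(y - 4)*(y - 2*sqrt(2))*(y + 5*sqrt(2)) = y^3 - 4*y^2 + 3*sqrt(2)*y^2 - 20*y - 12*sqrt(2)*y + 80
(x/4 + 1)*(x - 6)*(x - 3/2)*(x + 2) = x^4/4 - 3*x^3/8 - 7*x^2 - 3*x/2 + 18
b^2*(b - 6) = b^3 - 6*b^2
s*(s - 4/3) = s^2 - 4*s/3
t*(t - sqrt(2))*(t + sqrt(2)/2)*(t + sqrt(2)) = t^4 + sqrt(2)*t^3/2 - 2*t^2 - sqrt(2)*t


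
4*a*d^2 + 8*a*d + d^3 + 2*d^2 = d*(4*a + d)*(d + 2)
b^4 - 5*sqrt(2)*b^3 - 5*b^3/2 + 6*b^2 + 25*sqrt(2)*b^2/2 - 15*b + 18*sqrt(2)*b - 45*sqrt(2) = (b - 5/2)*(b - 3*sqrt(2))^2*(b + sqrt(2))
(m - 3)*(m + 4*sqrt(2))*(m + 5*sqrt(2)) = m^3 - 3*m^2 + 9*sqrt(2)*m^2 - 27*sqrt(2)*m + 40*m - 120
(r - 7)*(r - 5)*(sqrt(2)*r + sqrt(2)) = sqrt(2)*r^3 - 11*sqrt(2)*r^2 + 23*sqrt(2)*r + 35*sqrt(2)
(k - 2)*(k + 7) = k^2 + 5*k - 14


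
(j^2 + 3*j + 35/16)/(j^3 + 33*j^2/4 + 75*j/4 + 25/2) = (j + 7/4)/(j^2 + 7*j + 10)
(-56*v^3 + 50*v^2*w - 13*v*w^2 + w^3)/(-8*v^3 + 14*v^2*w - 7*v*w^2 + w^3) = (7*v - w)/(v - w)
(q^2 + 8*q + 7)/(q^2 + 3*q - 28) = (q + 1)/(q - 4)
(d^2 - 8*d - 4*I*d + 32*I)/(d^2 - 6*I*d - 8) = (d - 8)/(d - 2*I)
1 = 1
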